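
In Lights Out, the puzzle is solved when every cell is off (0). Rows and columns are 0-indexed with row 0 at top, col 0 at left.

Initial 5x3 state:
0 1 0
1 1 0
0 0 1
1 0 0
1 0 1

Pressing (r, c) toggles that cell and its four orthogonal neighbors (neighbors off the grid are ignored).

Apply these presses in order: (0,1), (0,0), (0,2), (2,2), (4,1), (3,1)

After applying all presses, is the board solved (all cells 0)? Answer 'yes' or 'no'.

After press 1 at (0,1):
1 0 1
1 0 0
0 0 1
1 0 0
1 0 1

After press 2 at (0,0):
0 1 1
0 0 0
0 0 1
1 0 0
1 0 1

After press 3 at (0,2):
0 0 0
0 0 1
0 0 1
1 0 0
1 0 1

After press 4 at (2,2):
0 0 0
0 0 0
0 1 0
1 0 1
1 0 1

After press 5 at (4,1):
0 0 0
0 0 0
0 1 0
1 1 1
0 1 0

After press 6 at (3,1):
0 0 0
0 0 0
0 0 0
0 0 0
0 0 0

Lights still on: 0

Answer: yes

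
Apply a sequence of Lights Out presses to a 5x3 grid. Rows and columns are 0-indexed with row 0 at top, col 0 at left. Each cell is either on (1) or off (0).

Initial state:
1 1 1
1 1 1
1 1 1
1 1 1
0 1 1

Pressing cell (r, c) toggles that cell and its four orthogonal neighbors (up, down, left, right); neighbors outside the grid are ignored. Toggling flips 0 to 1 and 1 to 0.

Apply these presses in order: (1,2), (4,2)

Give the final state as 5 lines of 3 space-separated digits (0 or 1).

After press 1 at (1,2):
1 1 0
1 0 0
1 1 0
1 1 1
0 1 1

After press 2 at (4,2):
1 1 0
1 0 0
1 1 0
1 1 0
0 0 0

Answer: 1 1 0
1 0 0
1 1 0
1 1 0
0 0 0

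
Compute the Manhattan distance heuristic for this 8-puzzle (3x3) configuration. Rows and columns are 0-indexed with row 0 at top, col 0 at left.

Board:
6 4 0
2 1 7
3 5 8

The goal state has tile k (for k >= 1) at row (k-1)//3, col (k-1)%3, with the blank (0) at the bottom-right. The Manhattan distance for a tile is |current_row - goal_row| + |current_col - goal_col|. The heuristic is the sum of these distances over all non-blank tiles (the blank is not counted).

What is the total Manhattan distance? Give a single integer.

Tile 6: (0,0)->(1,2) = 3
Tile 4: (0,1)->(1,0) = 2
Tile 2: (1,0)->(0,1) = 2
Tile 1: (1,1)->(0,0) = 2
Tile 7: (1,2)->(2,0) = 3
Tile 3: (2,0)->(0,2) = 4
Tile 5: (2,1)->(1,1) = 1
Tile 8: (2,2)->(2,1) = 1
Sum: 3 + 2 + 2 + 2 + 3 + 4 + 1 + 1 = 18

Answer: 18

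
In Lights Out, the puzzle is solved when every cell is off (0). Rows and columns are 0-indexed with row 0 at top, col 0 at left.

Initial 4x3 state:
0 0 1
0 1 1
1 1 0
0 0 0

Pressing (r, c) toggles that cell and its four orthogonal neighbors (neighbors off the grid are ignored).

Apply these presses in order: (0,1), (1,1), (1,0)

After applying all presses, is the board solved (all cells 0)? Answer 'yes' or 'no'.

Answer: yes

Derivation:
After press 1 at (0,1):
1 1 0
0 0 1
1 1 0
0 0 0

After press 2 at (1,1):
1 0 0
1 1 0
1 0 0
0 0 0

After press 3 at (1,0):
0 0 0
0 0 0
0 0 0
0 0 0

Lights still on: 0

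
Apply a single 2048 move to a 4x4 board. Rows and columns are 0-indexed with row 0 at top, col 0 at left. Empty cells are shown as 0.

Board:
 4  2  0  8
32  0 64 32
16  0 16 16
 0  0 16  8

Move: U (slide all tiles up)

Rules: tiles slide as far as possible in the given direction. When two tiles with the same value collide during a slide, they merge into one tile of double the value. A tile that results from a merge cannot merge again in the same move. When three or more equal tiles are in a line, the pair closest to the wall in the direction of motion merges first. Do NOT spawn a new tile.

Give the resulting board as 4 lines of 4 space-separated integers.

Answer:  4  2 64  8
32  0 32 32
16  0  0 16
 0  0  0  8

Derivation:
Slide up:
col 0: [4, 32, 16, 0] -> [4, 32, 16, 0]
col 1: [2, 0, 0, 0] -> [2, 0, 0, 0]
col 2: [0, 64, 16, 16] -> [64, 32, 0, 0]
col 3: [8, 32, 16, 8] -> [8, 32, 16, 8]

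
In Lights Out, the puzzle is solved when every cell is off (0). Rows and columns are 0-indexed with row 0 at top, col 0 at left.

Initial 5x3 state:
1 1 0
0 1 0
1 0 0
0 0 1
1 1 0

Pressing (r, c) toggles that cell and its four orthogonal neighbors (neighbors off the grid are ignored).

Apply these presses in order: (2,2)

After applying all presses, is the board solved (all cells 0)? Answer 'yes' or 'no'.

Answer: no

Derivation:
After press 1 at (2,2):
1 1 0
0 1 1
1 1 1
0 0 0
1 1 0

Lights still on: 9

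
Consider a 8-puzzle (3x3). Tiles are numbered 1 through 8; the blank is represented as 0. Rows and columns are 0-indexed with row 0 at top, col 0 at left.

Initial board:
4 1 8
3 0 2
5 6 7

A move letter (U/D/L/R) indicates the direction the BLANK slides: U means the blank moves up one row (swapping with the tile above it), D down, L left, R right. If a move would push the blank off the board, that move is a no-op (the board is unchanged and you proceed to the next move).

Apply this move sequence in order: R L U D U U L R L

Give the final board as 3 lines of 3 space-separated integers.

Answer: 0 4 8
3 1 2
5 6 7

Derivation:
After move 1 (R):
4 1 8
3 2 0
5 6 7

After move 2 (L):
4 1 8
3 0 2
5 6 7

After move 3 (U):
4 0 8
3 1 2
5 6 7

After move 4 (D):
4 1 8
3 0 2
5 6 7

After move 5 (U):
4 0 8
3 1 2
5 6 7

After move 6 (U):
4 0 8
3 1 2
5 6 7

After move 7 (L):
0 4 8
3 1 2
5 6 7

After move 8 (R):
4 0 8
3 1 2
5 6 7

After move 9 (L):
0 4 8
3 1 2
5 6 7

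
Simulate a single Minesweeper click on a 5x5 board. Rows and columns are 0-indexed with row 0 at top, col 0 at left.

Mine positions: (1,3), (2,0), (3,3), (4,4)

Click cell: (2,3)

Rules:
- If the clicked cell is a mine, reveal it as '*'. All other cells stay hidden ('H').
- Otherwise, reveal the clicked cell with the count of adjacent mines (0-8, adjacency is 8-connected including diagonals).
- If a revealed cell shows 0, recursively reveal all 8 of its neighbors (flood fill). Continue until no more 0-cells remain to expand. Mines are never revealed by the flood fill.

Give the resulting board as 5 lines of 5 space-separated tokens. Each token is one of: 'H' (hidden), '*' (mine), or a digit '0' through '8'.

H H H H H
H H H H H
H H H 2 H
H H H H H
H H H H H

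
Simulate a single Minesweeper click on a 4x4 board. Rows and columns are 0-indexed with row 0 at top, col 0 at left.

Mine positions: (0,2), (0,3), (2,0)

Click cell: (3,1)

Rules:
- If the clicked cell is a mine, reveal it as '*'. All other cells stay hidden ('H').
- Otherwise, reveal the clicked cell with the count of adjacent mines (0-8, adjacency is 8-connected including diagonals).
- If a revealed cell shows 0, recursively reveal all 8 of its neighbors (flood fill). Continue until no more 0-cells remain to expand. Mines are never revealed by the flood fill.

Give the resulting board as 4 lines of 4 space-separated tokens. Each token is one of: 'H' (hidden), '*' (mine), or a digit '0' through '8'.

H H H H
H H H H
H H H H
H 1 H H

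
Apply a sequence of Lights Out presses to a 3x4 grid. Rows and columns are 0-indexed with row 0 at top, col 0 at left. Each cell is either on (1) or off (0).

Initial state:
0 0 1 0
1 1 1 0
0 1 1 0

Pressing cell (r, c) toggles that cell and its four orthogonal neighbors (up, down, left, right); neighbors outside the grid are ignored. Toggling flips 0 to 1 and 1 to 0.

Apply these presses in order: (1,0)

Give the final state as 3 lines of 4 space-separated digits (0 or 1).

Answer: 1 0 1 0
0 0 1 0
1 1 1 0

Derivation:
After press 1 at (1,0):
1 0 1 0
0 0 1 0
1 1 1 0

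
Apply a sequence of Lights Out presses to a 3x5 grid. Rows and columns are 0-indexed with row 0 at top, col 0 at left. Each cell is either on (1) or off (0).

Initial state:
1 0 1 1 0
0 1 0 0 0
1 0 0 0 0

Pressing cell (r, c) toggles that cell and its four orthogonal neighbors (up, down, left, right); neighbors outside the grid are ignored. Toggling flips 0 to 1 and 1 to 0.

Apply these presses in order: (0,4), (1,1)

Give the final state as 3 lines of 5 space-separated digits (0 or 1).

Answer: 1 1 1 0 1
1 0 1 0 1
1 1 0 0 0

Derivation:
After press 1 at (0,4):
1 0 1 0 1
0 1 0 0 1
1 0 0 0 0

After press 2 at (1,1):
1 1 1 0 1
1 0 1 0 1
1 1 0 0 0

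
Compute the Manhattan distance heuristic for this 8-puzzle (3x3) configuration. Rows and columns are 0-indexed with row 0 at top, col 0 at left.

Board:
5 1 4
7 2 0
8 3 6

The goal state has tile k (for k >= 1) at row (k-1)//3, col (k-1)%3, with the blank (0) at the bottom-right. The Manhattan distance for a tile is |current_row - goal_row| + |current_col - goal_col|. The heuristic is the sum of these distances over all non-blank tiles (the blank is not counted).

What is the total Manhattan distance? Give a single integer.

Answer: 13

Derivation:
Tile 5: (0,0)->(1,1) = 2
Tile 1: (0,1)->(0,0) = 1
Tile 4: (0,2)->(1,0) = 3
Tile 7: (1,0)->(2,0) = 1
Tile 2: (1,1)->(0,1) = 1
Tile 8: (2,0)->(2,1) = 1
Tile 3: (2,1)->(0,2) = 3
Tile 6: (2,2)->(1,2) = 1
Sum: 2 + 1 + 3 + 1 + 1 + 1 + 3 + 1 = 13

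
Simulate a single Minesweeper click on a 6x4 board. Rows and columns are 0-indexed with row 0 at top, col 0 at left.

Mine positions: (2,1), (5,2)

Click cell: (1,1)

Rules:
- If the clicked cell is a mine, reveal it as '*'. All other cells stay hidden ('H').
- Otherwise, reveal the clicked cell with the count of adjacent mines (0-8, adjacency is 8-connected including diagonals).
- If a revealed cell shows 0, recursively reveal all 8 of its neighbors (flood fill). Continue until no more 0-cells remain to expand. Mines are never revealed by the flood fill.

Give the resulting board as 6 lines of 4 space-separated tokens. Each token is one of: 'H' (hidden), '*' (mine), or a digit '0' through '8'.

H H H H
H 1 H H
H H H H
H H H H
H H H H
H H H H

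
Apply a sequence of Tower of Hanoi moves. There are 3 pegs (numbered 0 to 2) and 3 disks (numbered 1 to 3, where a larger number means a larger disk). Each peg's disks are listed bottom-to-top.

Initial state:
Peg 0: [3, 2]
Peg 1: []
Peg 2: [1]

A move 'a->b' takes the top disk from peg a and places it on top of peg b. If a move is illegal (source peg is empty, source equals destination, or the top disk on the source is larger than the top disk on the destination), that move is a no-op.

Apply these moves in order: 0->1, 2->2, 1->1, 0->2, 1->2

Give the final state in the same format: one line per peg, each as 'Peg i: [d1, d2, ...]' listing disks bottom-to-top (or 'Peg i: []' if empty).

Answer: Peg 0: [3]
Peg 1: [2]
Peg 2: [1]

Derivation:
After move 1 (0->1):
Peg 0: [3]
Peg 1: [2]
Peg 2: [1]

After move 2 (2->2):
Peg 0: [3]
Peg 1: [2]
Peg 2: [1]

After move 3 (1->1):
Peg 0: [3]
Peg 1: [2]
Peg 2: [1]

After move 4 (0->2):
Peg 0: [3]
Peg 1: [2]
Peg 2: [1]

After move 5 (1->2):
Peg 0: [3]
Peg 1: [2]
Peg 2: [1]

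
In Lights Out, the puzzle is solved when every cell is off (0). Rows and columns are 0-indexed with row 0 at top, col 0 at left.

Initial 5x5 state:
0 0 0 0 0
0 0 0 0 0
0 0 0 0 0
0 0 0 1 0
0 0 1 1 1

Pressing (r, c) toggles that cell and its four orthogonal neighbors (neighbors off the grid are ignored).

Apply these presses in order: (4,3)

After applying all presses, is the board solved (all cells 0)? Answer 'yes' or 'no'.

Answer: yes

Derivation:
After press 1 at (4,3):
0 0 0 0 0
0 0 0 0 0
0 0 0 0 0
0 0 0 0 0
0 0 0 0 0

Lights still on: 0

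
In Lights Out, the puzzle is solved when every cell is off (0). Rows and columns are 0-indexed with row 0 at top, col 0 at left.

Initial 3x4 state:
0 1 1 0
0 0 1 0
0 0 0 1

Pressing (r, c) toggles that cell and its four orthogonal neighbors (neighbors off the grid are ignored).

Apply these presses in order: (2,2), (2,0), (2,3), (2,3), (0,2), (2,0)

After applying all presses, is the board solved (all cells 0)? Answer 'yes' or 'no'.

After press 1 at (2,2):
0 1 1 0
0 0 0 0
0 1 1 0

After press 2 at (2,0):
0 1 1 0
1 0 0 0
1 0 1 0

After press 3 at (2,3):
0 1 1 0
1 0 0 1
1 0 0 1

After press 4 at (2,3):
0 1 1 0
1 0 0 0
1 0 1 0

After press 5 at (0,2):
0 0 0 1
1 0 1 0
1 0 1 0

After press 6 at (2,0):
0 0 0 1
0 0 1 0
0 1 1 0

Lights still on: 4

Answer: no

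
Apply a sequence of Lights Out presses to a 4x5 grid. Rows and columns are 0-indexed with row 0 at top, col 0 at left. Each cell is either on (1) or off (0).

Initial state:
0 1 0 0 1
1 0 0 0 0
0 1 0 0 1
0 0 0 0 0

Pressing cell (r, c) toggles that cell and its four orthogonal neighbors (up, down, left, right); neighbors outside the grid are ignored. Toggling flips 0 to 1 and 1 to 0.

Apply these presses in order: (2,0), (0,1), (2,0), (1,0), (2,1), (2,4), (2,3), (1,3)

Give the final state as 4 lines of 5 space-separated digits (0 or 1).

Answer: 0 0 1 1 1
0 1 1 0 0
0 0 0 1 1
0 1 0 1 1

Derivation:
After press 1 at (2,0):
0 1 0 0 1
0 0 0 0 0
1 0 0 0 1
1 0 0 0 0

After press 2 at (0,1):
1 0 1 0 1
0 1 0 0 0
1 0 0 0 1
1 0 0 0 0

After press 3 at (2,0):
1 0 1 0 1
1 1 0 0 0
0 1 0 0 1
0 0 0 0 0

After press 4 at (1,0):
0 0 1 0 1
0 0 0 0 0
1 1 0 0 1
0 0 0 0 0

After press 5 at (2,1):
0 0 1 0 1
0 1 0 0 0
0 0 1 0 1
0 1 0 0 0

After press 6 at (2,4):
0 0 1 0 1
0 1 0 0 1
0 0 1 1 0
0 1 0 0 1

After press 7 at (2,3):
0 0 1 0 1
0 1 0 1 1
0 0 0 0 1
0 1 0 1 1

After press 8 at (1,3):
0 0 1 1 1
0 1 1 0 0
0 0 0 1 1
0 1 0 1 1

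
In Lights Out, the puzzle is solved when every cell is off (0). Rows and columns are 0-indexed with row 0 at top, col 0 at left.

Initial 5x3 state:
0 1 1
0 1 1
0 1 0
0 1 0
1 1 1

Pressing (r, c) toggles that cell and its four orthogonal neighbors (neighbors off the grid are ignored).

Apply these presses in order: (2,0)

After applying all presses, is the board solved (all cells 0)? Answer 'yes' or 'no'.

Answer: no

Derivation:
After press 1 at (2,0):
0 1 1
1 1 1
1 0 0
1 1 0
1 1 1

Lights still on: 11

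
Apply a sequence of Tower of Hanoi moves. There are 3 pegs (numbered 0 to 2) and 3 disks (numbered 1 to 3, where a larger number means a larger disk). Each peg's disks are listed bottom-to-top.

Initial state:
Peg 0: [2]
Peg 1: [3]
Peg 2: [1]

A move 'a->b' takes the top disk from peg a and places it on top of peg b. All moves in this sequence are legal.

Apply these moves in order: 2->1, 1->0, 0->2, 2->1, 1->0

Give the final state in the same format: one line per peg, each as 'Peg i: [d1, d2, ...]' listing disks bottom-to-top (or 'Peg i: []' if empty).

After move 1 (2->1):
Peg 0: [2]
Peg 1: [3, 1]
Peg 2: []

After move 2 (1->0):
Peg 0: [2, 1]
Peg 1: [3]
Peg 2: []

After move 3 (0->2):
Peg 0: [2]
Peg 1: [3]
Peg 2: [1]

After move 4 (2->1):
Peg 0: [2]
Peg 1: [3, 1]
Peg 2: []

After move 5 (1->0):
Peg 0: [2, 1]
Peg 1: [3]
Peg 2: []

Answer: Peg 0: [2, 1]
Peg 1: [3]
Peg 2: []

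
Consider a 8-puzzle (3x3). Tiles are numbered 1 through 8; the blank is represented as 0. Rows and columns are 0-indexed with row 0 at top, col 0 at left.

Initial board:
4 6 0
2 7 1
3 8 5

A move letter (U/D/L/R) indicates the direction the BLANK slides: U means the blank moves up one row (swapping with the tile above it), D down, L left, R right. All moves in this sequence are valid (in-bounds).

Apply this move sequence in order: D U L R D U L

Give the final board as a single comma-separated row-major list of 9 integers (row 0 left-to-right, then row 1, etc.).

After move 1 (D):
4 6 1
2 7 0
3 8 5

After move 2 (U):
4 6 0
2 7 1
3 8 5

After move 3 (L):
4 0 6
2 7 1
3 8 5

After move 4 (R):
4 6 0
2 7 1
3 8 5

After move 5 (D):
4 6 1
2 7 0
3 8 5

After move 6 (U):
4 6 0
2 7 1
3 8 5

After move 7 (L):
4 0 6
2 7 1
3 8 5

Answer: 4, 0, 6, 2, 7, 1, 3, 8, 5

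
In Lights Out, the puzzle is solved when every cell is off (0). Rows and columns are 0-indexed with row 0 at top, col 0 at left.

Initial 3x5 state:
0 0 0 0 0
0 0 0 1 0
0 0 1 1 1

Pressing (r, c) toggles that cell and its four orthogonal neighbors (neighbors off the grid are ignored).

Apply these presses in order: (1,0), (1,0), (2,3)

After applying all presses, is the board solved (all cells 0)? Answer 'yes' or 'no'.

Answer: yes

Derivation:
After press 1 at (1,0):
1 0 0 0 0
1 1 0 1 0
1 0 1 1 1

After press 2 at (1,0):
0 0 0 0 0
0 0 0 1 0
0 0 1 1 1

After press 3 at (2,3):
0 0 0 0 0
0 0 0 0 0
0 0 0 0 0

Lights still on: 0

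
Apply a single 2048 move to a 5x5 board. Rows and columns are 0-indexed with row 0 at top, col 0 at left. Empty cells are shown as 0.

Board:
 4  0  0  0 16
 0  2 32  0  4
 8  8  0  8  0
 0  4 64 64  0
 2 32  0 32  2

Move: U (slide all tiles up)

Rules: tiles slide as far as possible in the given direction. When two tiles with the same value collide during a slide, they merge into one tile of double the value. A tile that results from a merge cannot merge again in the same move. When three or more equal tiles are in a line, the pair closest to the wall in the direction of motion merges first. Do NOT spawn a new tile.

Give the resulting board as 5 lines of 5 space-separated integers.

Slide up:
col 0: [4, 0, 8, 0, 2] -> [4, 8, 2, 0, 0]
col 1: [0, 2, 8, 4, 32] -> [2, 8, 4, 32, 0]
col 2: [0, 32, 0, 64, 0] -> [32, 64, 0, 0, 0]
col 3: [0, 0, 8, 64, 32] -> [8, 64, 32, 0, 0]
col 4: [16, 4, 0, 0, 2] -> [16, 4, 2, 0, 0]

Answer:  4  2 32  8 16
 8  8 64 64  4
 2  4  0 32  2
 0 32  0  0  0
 0  0  0  0  0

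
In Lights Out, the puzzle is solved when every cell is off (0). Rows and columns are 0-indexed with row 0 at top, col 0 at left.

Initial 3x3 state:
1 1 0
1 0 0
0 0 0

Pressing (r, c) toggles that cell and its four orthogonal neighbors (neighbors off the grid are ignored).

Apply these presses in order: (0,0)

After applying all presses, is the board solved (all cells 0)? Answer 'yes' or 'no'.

After press 1 at (0,0):
0 0 0
0 0 0
0 0 0

Lights still on: 0

Answer: yes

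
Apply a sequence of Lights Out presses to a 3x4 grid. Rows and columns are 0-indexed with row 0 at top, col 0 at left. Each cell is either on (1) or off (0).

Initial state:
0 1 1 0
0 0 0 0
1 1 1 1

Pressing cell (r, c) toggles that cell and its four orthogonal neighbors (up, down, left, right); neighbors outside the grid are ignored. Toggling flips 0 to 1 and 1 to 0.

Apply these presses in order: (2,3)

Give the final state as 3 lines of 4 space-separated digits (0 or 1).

Answer: 0 1 1 0
0 0 0 1
1 1 0 0

Derivation:
After press 1 at (2,3):
0 1 1 0
0 0 0 1
1 1 0 0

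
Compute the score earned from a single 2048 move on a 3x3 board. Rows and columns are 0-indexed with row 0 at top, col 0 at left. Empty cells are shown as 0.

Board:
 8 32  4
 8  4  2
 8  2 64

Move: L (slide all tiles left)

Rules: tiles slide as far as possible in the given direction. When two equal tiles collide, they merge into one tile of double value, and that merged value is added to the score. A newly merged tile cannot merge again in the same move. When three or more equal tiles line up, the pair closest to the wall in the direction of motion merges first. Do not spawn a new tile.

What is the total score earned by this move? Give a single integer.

Slide left:
row 0: [8, 32, 4] -> [8, 32, 4]  score +0 (running 0)
row 1: [8, 4, 2] -> [8, 4, 2]  score +0 (running 0)
row 2: [8, 2, 64] -> [8, 2, 64]  score +0 (running 0)
Board after move:
 8 32  4
 8  4  2
 8  2 64

Answer: 0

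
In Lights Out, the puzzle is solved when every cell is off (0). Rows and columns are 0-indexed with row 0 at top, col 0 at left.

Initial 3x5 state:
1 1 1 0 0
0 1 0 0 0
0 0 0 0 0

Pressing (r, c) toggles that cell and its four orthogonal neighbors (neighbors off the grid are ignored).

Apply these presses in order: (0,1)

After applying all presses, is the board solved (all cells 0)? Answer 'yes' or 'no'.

Answer: yes

Derivation:
After press 1 at (0,1):
0 0 0 0 0
0 0 0 0 0
0 0 0 0 0

Lights still on: 0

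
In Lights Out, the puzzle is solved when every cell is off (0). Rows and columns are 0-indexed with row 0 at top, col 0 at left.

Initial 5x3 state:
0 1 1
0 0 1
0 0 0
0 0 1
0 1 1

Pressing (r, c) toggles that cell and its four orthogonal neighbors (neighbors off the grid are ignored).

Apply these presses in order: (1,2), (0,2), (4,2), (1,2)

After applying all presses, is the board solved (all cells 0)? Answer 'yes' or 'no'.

Answer: yes

Derivation:
After press 1 at (1,2):
0 1 0
0 1 0
0 0 1
0 0 1
0 1 1

After press 2 at (0,2):
0 0 1
0 1 1
0 0 1
0 0 1
0 1 1

After press 3 at (4,2):
0 0 1
0 1 1
0 0 1
0 0 0
0 0 0

After press 4 at (1,2):
0 0 0
0 0 0
0 0 0
0 0 0
0 0 0

Lights still on: 0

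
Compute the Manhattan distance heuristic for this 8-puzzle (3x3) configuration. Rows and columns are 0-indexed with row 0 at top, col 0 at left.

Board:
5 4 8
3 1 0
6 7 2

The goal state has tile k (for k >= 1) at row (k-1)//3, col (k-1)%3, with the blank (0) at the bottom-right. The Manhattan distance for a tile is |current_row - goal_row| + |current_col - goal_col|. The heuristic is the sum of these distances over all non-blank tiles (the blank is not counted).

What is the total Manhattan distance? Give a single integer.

Tile 5: at (0,0), goal (1,1), distance |0-1|+|0-1| = 2
Tile 4: at (0,1), goal (1,0), distance |0-1|+|1-0| = 2
Tile 8: at (0,2), goal (2,1), distance |0-2|+|2-1| = 3
Tile 3: at (1,0), goal (0,2), distance |1-0|+|0-2| = 3
Tile 1: at (1,1), goal (0,0), distance |1-0|+|1-0| = 2
Tile 6: at (2,0), goal (1,2), distance |2-1|+|0-2| = 3
Tile 7: at (2,1), goal (2,0), distance |2-2|+|1-0| = 1
Tile 2: at (2,2), goal (0,1), distance |2-0|+|2-1| = 3
Sum: 2 + 2 + 3 + 3 + 2 + 3 + 1 + 3 = 19

Answer: 19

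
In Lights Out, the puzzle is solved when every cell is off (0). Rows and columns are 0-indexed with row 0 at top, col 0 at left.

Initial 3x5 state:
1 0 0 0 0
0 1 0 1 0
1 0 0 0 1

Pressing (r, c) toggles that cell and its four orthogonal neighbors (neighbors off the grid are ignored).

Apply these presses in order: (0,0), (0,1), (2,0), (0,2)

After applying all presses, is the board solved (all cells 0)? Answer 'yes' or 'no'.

After press 1 at (0,0):
0 1 0 0 0
1 1 0 1 0
1 0 0 0 1

After press 2 at (0,1):
1 0 1 0 0
1 0 0 1 0
1 0 0 0 1

After press 3 at (2,0):
1 0 1 0 0
0 0 0 1 0
0 1 0 0 1

After press 4 at (0,2):
1 1 0 1 0
0 0 1 1 0
0 1 0 0 1

Lights still on: 7

Answer: no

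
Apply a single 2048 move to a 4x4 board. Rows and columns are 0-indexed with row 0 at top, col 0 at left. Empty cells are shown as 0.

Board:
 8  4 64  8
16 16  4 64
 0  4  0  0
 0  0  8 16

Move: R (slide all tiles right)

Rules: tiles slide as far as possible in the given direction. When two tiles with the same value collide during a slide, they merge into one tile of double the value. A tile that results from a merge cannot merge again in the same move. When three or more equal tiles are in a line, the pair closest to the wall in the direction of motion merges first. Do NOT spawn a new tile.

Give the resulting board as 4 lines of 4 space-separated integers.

Answer:  8  4 64  8
 0 32  4 64
 0  0  0  4
 0  0  8 16

Derivation:
Slide right:
row 0: [8, 4, 64, 8] -> [8, 4, 64, 8]
row 1: [16, 16, 4, 64] -> [0, 32, 4, 64]
row 2: [0, 4, 0, 0] -> [0, 0, 0, 4]
row 3: [0, 0, 8, 16] -> [0, 0, 8, 16]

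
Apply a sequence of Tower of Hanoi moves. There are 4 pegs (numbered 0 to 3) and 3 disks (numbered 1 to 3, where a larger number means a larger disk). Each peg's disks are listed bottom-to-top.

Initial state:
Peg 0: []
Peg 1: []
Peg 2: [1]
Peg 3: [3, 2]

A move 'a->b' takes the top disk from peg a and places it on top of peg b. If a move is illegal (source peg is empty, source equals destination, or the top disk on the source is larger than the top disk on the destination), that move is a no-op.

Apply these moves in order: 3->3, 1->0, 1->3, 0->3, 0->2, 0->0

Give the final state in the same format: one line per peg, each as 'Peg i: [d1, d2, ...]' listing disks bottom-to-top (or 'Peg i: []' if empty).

After move 1 (3->3):
Peg 0: []
Peg 1: []
Peg 2: [1]
Peg 3: [3, 2]

After move 2 (1->0):
Peg 0: []
Peg 1: []
Peg 2: [1]
Peg 3: [3, 2]

After move 3 (1->3):
Peg 0: []
Peg 1: []
Peg 2: [1]
Peg 3: [3, 2]

After move 4 (0->3):
Peg 0: []
Peg 1: []
Peg 2: [1]
Peg 3: [3, 2]

After move 5 (0->2):
Peg 0: []
Peg 1: []
Peg 2: [1]
Peg 3: [3, 2]

After move 6 (0->0):
Peg 0: []
Peg 1: []
Peg 2: [1]
Peg 3: [3, 2]

Answer: Peg 0: []
Peg 1: []
Peg 2: [1]
Peg 3: [3, 2]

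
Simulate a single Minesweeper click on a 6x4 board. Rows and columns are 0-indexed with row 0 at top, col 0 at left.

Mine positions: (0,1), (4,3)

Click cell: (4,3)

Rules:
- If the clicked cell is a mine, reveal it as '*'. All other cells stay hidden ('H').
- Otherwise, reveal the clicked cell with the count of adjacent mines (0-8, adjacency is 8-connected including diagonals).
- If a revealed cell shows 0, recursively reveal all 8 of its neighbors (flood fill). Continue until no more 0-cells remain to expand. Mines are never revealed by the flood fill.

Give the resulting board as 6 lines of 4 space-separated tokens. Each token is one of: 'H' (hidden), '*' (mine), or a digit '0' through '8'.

H H H H
H H H H
H H H H
H H H H
H H H *
H H H H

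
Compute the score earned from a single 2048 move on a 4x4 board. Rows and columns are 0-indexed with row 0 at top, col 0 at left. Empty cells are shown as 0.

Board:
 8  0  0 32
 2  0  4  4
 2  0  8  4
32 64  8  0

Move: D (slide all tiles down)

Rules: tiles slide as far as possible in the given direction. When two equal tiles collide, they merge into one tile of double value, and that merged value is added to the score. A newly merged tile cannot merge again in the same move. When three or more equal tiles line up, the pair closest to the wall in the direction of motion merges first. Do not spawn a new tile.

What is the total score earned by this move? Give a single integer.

Answer: 28

Derivation:
Slide down:
col 0: [8, 2, 2, 32] -> [0, 8, 4, 32]  score +4 (running 4)
col 1: [0, 0, 0, 64] -> [0, 0, 0, 64]  score +0 (running 4)
col 2: [0, 4, 8, 8] -> [0, 0, 4, 16]  score +16 (running 20)
col 3: [32, 4, 4, 0] -> [0, 0, 32, 8]  score +8 (running 28)
Board after move:
 0  0  0  0
 8  0  0  0
 4  0  4 32
32 64 16  8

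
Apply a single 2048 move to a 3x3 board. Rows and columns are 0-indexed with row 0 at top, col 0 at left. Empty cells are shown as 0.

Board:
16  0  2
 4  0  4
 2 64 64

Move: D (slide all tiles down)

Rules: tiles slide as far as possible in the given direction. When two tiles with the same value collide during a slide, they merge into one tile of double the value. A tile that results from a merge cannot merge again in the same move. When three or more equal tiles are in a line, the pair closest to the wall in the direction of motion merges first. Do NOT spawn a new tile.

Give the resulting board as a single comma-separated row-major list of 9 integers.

Slide down:
col 0: [16, 4, 2] -> [16, 4, 2]
col 1: [0, 0, 64] -> [0, 0, 64]
col 2: [2, 4, 64] -> [2, 4, 64]

Answer: 16, 0, 2, 4, 0, 4, 2, 64, 64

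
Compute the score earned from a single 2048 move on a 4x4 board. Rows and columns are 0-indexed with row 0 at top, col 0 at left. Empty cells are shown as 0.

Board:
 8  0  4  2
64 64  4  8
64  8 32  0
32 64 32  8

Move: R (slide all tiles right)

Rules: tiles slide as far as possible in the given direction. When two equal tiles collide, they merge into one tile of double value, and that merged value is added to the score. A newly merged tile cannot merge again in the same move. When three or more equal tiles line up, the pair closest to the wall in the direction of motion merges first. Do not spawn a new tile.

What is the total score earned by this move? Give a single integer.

Answer: 128

Derivation:
Slide right:
row 0: [8, 0, 4, 2] -> [0, 8, 4, 2]  score +0 (running 0)
row 1: [64, 64, 4, 8] -> [0, 128, 4, 8]  score +128 (running 128)
row 2: [64, 8, 32, 0] -> [0, 64, 8, 32]  score +0 (running 128)
row 3: [32, 64, 32, 8] -> [32, 64, 32, 8]  score +0 (running 128)
Board after move:
  0   8   4   2
  0 128   4   8
  0  64   8  32
 32  64  32   8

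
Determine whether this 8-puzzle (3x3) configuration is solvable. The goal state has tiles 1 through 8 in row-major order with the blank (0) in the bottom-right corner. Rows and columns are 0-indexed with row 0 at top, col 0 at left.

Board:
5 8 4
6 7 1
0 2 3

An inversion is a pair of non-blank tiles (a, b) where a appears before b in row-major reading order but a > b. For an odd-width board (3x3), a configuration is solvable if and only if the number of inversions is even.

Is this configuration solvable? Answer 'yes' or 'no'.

Answer: no

Derivation:
Inversions (pairs i<j in row-major order where tile[i] > tile[j] > 0): 19
19 is odd, so the puzzle is not solvable.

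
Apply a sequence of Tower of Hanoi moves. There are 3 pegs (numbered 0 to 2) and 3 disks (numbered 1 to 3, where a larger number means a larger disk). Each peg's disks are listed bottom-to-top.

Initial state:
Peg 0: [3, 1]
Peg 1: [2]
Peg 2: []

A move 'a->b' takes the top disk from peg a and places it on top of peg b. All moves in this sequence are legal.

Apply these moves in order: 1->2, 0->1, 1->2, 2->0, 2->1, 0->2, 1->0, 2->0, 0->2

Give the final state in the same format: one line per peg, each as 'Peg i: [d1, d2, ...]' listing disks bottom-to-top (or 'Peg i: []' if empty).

Answer: Peg 0: [3, 2]
Peg 1: []
Peg 2: [1]

Derivation:
After move 1 (1->2):
Peg 0: [3, 1]
Peg 1: []
Peg 2: [2]

After move 2 (0->1):
Peg 0: [3]
Peg 1: [1]
Peg 2: [2]

After move 3 (1->2):
Peg 0: [3]
Peg 1: []
Peg 2: [2, 1]

After move 4 (2->0):
Peg 0: [3, 1]
Peg 1: []
Peg 2: [2]

After move 5 (2->1):
Peg 0: [3, 1]
Peg 1: [2]
Peg 2: []

After move 6 (0->2):
Peg 0: [3]
Peg 1: [2]
Peg 2: [1]

After move 7 (1->0):
Peg 0: [3, 2]
Peg 1: []
Peg 2: [1]

After move 8 (2->0):
Peg 0: [3, 2, 1]
Peg 1: []
Peg 2: []

After move 9 (0->2):
Peg 0: [3, 2]
Peg 1: []
Peg 2: [1]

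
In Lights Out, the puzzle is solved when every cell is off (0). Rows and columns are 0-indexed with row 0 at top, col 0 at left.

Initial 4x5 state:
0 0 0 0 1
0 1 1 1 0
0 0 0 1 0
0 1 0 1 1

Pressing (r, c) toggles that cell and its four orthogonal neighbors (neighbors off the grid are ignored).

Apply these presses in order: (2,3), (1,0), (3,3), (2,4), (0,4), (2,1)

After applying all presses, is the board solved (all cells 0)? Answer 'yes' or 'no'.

Answer: no

Derivation:
After press 1 at (2,3):
0 0 0 0 1
0 1 1 0 0
0 0 1 0 1
0 1 0 0 1

After press 2 at (1,0):
1 0 0 0 1
1 0 1 0 0
1 0 1 0 1
0 1 0 0 1

After press 3 at (3,3):
1 0 0 0 1
1 0 1 0 0
1 0 1 1 1
0 1 1 1 0

After press 4 at (2,4):
1 0 0 0 1
1 0 1 0 1
1 0 1 0 0
0 1 1 1 1

After press 5 at (0,4):
1 0 0 1 0
1 0 1 0 0
1 0 1 0 0
0 1 1 1 1

After press 6 at (2,1):
1 0 0 1 0
1 1 1 0 0
0 1 0 0 0
0 0 1 1 1

Lights still on: 9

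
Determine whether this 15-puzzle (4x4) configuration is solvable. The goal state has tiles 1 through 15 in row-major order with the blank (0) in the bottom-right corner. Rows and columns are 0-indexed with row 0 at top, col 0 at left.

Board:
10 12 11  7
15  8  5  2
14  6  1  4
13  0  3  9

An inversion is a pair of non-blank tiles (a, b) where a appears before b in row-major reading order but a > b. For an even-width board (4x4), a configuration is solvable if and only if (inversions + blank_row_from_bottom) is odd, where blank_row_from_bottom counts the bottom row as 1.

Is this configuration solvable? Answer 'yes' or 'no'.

Inversions: 67
Blank is in row 3 (0-indexed from top), which is row 1 counting from the bottom (bottom = 1).
67 + 1 = 68, which is even, so the puzzle is not solvable.

Answer: no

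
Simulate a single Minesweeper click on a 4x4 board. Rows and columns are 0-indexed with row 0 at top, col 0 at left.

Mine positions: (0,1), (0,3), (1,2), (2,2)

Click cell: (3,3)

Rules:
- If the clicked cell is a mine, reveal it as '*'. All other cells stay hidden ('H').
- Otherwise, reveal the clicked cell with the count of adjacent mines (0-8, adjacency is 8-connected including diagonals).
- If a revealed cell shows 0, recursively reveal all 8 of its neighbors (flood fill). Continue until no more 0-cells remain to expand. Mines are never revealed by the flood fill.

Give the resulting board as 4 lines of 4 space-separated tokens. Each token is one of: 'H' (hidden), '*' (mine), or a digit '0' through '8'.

H H H H
H H H H
H H H H
H H H 1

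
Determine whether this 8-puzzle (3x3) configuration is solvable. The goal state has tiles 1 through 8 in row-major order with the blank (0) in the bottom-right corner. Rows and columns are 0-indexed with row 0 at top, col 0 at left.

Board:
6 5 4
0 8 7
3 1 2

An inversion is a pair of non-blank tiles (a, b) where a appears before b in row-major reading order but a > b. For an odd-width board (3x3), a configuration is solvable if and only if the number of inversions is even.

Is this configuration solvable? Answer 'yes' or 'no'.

Answer: no

Derivation:
Inversions (pairs i<j in row-major order where tile[i] > tile[j] > 0): 21
21 is odd, so the puzzle is not solvable.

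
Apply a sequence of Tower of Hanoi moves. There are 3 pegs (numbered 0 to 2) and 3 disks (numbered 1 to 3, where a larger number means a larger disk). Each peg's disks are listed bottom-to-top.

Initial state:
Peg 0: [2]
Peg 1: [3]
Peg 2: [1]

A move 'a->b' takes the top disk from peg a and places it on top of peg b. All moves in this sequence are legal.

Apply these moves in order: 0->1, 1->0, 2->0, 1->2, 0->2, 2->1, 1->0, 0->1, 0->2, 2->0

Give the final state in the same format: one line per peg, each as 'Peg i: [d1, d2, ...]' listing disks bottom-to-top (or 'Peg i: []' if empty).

Answer: Peg 0: [2]
Peg 1: [1]
Peg 2: [3]

Derivation:
After move 1 (0->1):
Peg 0: []
Peg 1: [3, 2]
Peg 2: [1]

After move 2 (1->0):
Peg 0: [2]
Peg 1: [3]
Peg 2: [1]

After move 3 (2->0):
Peg 0: [2, 1]
Peg 1: [3]
Peg 2: []

After move 4 (1->2):
Peg 0: [2, 1]
Peg 1: []
Peg 2: [3]

After move 5 (0->2):
Peg 0: [2]
Peg 1: []
Peg 2: [3, 1]

After move 6 (2->1):
Peg 0: [2]
Peg 1: [1]
Peg 2: [3]

After move 7 (1->0):
Peg 0: [2, 1]
Peg 1: []
Peg 2: [3]

After move 8 (0->1):
Peg 0: [2]
Peg 1: [1]
Peg 2: [3]

After move 9 (0->2):
Peg 0: []
Peg 1: [1]
Peg 2: [3, 2]

After move 10 (2->0):
Peg 0: [2]
Peg 1: [1]
Peg 2: [3]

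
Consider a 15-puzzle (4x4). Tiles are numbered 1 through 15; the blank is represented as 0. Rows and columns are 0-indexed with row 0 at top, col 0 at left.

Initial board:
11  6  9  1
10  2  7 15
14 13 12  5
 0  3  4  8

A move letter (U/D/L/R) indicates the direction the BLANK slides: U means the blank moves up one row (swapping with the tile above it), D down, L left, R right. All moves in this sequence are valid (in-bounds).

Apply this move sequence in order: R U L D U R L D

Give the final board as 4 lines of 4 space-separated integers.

After move 1 (R):
11  6  9  1
10  2  7 15
14 13 12  5
 3  0  4  8

After move 2 (U):
11  6  9  1
10  2  7 15
14  0 12  5
 3 13  4  8

After move 3 (L):
11  6  9  1
10  2  7 15
 0 14 12  5
 3 13  4  8

After move 4 (D):
11  6  9  1
10  2  7 15
 3 14 12  5
 0 13  4  8

After move 5 (U):
11  6  9  1
10  2  7 15
 0 14 12  5
 3 13  4  8

After move 6 (R):
11  6  9  1
10  2  7 15
14  0 12  5
 3 13  4  8

After move 7 (L):
11  6  9  1
10  2  7 15
 0 14 12  5
 3 13  4  8

After move 8 (D):
11  6  9  1
10  2  7 15
 3 14 12  5
 0 13  4  8

Answer: 11  6  9  1
10  2  7 15
 3 14 12  5
 0 13  4  8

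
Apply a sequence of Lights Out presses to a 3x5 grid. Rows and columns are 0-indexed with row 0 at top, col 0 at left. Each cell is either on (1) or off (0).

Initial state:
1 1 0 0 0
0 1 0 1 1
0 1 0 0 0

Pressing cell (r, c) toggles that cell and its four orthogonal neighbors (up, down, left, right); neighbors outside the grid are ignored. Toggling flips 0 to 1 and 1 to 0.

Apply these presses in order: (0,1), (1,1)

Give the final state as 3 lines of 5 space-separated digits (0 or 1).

Answer: 0 1 1 0 0
1 1 1 1 1
0 0 0 0 0

Derivation:
After press 1 at (0,1):
0 0 1 0 0
0 0 0 1 1
0 1 0 0 0

After press 2 at (1,1):
0 1 1 0 0
1 1 1 1 1
0 0 0 0 0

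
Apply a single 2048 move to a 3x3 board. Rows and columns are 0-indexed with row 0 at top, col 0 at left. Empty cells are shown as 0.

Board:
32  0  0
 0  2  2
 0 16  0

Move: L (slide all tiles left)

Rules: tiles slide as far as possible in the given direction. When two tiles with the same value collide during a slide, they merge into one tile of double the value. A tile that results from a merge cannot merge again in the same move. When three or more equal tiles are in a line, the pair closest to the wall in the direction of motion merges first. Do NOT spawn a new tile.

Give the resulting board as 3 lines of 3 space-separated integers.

Slide left:
row 0: [32, 0, 0] -> [32, 0, 0]
row 1: [0, 2, 2] -> [4, 0, 0]
row 2: [0, 16, 0] -> [16, 0, 0]

Answer: 32  0  0
 4  0  0
16  0  0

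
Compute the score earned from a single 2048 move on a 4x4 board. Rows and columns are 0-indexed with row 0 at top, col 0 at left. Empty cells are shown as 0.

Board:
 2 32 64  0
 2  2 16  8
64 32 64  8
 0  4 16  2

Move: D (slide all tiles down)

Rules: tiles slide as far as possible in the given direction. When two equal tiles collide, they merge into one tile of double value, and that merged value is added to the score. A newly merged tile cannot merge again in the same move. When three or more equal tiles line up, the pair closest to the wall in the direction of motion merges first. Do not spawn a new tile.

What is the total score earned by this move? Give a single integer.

Slide down:
col 0: [2, 2, 64, 0] -> [0, 0, 4, 64]  score +4 (running 4)
col 1: [32, 2, 32, 4] -> [32, 2, 32, 4]  score +0 (running 4)
col 2: [64, 16, 64, 16] -> [64, 16, 64, 16]  score +0 (running 4)
col 3: [0, 8, 8, 2] -> [0, 0, 16, 2]  score +16 (running 20)
Board after move:
 0 32 64  0
 0  2 16  0
 4 32 64 16
64  4 16  2

Answer: 20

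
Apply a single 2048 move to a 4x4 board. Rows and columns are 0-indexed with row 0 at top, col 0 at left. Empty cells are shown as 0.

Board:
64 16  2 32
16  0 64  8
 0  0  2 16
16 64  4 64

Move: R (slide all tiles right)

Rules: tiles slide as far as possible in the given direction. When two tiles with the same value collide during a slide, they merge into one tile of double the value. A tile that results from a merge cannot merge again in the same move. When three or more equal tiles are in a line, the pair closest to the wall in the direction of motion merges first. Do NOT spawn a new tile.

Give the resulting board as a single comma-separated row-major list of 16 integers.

Slide right:
row 0: [64, 16, 2, 32] -> [64, 16, 2, 32]
row 1: [16, 0, 64, 8] -> [0, 16, 64, 8]
row 2: [0, 0, 2, 16] -> [0, 0, 2, 16]
row 3: [16, 64, 4, 64] -> [16, 64, 4, 64]

Answer: 64, 16, 2, 32, 0, 16, 64, 8, 0, 0, 2, 16, 16, 64, 4, 64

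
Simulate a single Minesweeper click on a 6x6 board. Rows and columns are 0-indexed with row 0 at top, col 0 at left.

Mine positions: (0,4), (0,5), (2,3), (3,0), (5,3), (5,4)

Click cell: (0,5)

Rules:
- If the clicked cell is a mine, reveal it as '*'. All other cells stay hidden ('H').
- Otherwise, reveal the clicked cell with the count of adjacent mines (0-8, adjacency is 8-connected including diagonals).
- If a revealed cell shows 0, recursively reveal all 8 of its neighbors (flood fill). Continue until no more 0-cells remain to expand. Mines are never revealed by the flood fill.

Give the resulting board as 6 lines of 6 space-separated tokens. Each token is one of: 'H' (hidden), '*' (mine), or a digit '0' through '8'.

H H H H H *
H H H H H H
H H H H H H
H H H H H H
H H H H H H
H H H H H H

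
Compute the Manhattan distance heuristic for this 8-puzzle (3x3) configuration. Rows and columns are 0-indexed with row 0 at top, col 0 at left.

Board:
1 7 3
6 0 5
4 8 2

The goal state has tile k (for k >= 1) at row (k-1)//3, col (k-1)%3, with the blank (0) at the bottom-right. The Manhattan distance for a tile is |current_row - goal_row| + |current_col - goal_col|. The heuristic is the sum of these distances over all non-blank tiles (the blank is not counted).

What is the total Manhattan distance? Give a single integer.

Tile 1: (0,0)->(0,0) = 0
Tile 7: (0,1)->(2,0) = 3
Tile 3: (0,2)->(0,2) = 0
Tile 6: (1,0)->(1,2) = 2
Tile 5: (1,2)->(1,1) = 1
Tile 4: (2,0)->(1,0) = 1
Tile 8: (2,1)->(2,1) = 0
Tile 2: (2,2)->(0,1) = 3
Sum: 0 + 3 + 0 + 2 + 1 + 1 + 0 + 3 = 10

Answer: 10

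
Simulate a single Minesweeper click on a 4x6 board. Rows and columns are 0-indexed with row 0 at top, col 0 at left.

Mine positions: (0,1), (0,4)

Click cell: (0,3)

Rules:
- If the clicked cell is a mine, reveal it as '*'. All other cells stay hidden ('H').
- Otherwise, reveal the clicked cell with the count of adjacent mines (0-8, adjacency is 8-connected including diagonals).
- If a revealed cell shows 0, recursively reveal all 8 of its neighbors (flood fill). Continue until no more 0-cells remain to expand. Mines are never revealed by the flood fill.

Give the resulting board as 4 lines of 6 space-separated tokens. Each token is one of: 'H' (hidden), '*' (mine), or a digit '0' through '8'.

H H H 1 H H
H H H H H H
H H H H H H
H H H H H H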